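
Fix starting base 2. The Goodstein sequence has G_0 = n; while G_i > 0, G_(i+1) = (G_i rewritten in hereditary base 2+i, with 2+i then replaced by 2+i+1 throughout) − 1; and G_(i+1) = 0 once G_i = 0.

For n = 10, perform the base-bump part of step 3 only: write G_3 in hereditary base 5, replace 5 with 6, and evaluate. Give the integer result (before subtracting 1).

279936

10 —HB2→ 2^(2 + 1) + 2 —bump→ 3^(3 + 1) + 3 = 84 —(−1)→ 83
83 —HB3→ 3^(3 + 1) + 2 —bump→ 4^(4 + 1) + 2 = 1026 —(−1)→ 1025
1025 —HB4→ 4^(4 + 1) + 1 —bump→ 5^(5 + 1) + 1 = 15626 —(−1)→ 15625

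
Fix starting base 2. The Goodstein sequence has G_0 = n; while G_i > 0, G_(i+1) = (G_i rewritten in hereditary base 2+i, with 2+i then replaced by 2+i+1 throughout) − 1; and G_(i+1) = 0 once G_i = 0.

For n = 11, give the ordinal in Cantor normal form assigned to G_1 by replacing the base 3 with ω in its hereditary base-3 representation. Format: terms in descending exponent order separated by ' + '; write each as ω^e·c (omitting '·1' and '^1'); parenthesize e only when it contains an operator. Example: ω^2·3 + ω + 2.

ω^(ω + 1) + ω

(0) 11|_2 = 2^(2 + 1) + 2 + 1 ↦ 3^(3 + 1) + 3 + 1|_3 = 85 ⇒ 84
(1) 84|_3 = 3^(3 + 1) + 3 ↦ 4^(4 + 1) + 4|_4 = 1028 ⇒ 1027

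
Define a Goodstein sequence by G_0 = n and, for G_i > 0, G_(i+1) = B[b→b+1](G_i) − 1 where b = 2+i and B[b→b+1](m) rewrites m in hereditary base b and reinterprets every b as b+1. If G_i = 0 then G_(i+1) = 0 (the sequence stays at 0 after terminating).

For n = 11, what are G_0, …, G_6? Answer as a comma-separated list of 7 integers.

[0] 11 ≡ 2^(2 + 1) + 2 + 1 (base 2). Lift 3: 85. −1: 84.
[1] 84 ≡ 3^(3 + 1) + 3 (base 3). Lift 4: 1028. −1: 1027.
[2] 1027 ≡ 4^(4 + 1) + 3 (base 4). Lift 5: 15628. −1: 15627.
[3] 15627 ≡ 5^(5 + 1) + 2 (base 5). Lift 6: 279938. −1: 279937.
[4] 279937 ≡ 6^(6 + 1) + 1 (base 6). Lift 7: 5764802. −1: 5764801.
[5] 5764801 ≡ 7^(7 + 1) (base 7). Lift 8: 134217728. −1: 134217727.

11, 84, 1027, 15627, 279937, 5764801, 134217727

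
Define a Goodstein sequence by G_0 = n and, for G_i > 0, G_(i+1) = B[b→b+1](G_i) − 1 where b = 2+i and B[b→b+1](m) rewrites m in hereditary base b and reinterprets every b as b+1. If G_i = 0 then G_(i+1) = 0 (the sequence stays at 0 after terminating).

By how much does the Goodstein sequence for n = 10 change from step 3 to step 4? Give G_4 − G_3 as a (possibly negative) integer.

264310

10 —HB2→ 2^(2 + 1) + 2 —bump→ 3^(3 + 1) + 3 = 84 —(−1)→ 83
83 —HB3→ 3^(3 + 1) + 2 —bump→ 4^(4 + 1) + 2 = 1026 —(−1)→ 1025
1025 —HB4→ 4^(4 + 1) + 1 —bump→ 5^(5 + 1) + 1 = 15626 —(−1)→ 15625
15625 —HB5→ 5^(5 + 1) —bump→ 6^(6 + 1) = 279936 —(−1)→ 279935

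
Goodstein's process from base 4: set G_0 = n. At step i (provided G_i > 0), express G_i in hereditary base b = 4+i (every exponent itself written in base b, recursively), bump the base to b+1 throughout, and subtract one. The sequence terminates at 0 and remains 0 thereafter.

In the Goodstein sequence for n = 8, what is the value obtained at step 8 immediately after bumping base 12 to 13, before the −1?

G_0 = 8. HB_4(8) = 2·4. Bump = 10. G_1 = 9.
G_1 = 9. HB_5(9) = 5 + 4. Bump = 10. G_2 = 9.
G_2 = 9. HB_6(9) = 6 + 3. Bump = 10. G_3 = 9.
G_3 = 9. HB_7(9) = 7 + 2. Bump = 10. G_4 = 9.
G_4 = 9. HB_8(9) = 8 + 1. Bump = 10. G_5 = 9.
G_5 = 9. HB_9(9) = 9. Bump = 10. G_6 = 9.
G_6 = 9. HB_10(9) = 9. Bump = 9. G_7 = 8.
G_7 = 8. HB_11(8) = 8. Bump = 8. G_8 = 7.

7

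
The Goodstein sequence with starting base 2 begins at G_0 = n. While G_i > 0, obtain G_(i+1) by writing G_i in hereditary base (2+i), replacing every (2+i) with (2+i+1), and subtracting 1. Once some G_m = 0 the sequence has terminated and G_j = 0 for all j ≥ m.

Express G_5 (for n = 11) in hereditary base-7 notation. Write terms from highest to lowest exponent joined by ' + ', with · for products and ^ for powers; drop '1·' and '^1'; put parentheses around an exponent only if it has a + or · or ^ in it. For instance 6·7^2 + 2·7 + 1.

[0] 11 ≡ 2^(2 + 1) + 2 + 1 (base 2). Lift 3: 85. −1: 84.
[1] 84 ≡ 3^(3 + 1) + 3 (base 3). Lift 4: 1028. −1: 1027.
[2] 1027 ≡ 4^(4 + 1) + 3 (base 4). Lift 5: 15628. −1: 15627.
[3] 15627 ≡ 5^(5 + 1) + 2 (base 5). Lift 6: 279938. −1: 279937.
[4] 279937 ≡ 6^(6 + 1) + 1 (base 6). Lift 7: 5764802. −1: 5764801.
[5] 5764801 ≡ 7^(7 + 1) (base 7). Lift 8: 134217728. −1: 134217727.

7^(7 + 1)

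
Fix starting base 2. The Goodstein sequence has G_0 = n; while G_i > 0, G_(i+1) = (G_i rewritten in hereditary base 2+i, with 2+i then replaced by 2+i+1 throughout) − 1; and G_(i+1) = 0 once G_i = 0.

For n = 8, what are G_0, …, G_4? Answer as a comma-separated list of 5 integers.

step 0: 8 = 2^(2 + 1); sub 3 for 2: 3^(3 + 1); = 81; G_1 = 81−1 = 80
step 1: 80 = 2·3^3 + 2·3^2 + 2·3 + 2; sub 4 for 3: 2·4^4 + 2·4^2 + 2·4 + 2; = 554; G_2 = 554−1 = 553
step 2: 553 = 2·4^4 + 2·4^2 + 2·4 + 1; sub 5 for 4: 2·5^5 + 2·5^2 + 2·5 + 1; = 6311; G_3 = 6311−1 = 6310
step 3: 6310 = 2·5^5 + 2·5^2 + 2·5; sub 6 for 5: 2·6^6 + 2·6^2 + 2·6; = 93396; G_4 = 93396−1 = 93395

8, 80, 553, 6310, 93395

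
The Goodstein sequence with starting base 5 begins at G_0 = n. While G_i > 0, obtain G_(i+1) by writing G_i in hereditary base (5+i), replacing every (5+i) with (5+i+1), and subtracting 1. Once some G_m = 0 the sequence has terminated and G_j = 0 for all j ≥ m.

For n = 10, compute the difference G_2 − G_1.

step 0: 10 = 2·5; sub 6 for 5: 2·6; = 12; G_1 = 12−1 = 11
step 1: 11 = 6 + 5; sub 7 for 6: 7 + 5; = 12; G_2 = 12−1 = 11

0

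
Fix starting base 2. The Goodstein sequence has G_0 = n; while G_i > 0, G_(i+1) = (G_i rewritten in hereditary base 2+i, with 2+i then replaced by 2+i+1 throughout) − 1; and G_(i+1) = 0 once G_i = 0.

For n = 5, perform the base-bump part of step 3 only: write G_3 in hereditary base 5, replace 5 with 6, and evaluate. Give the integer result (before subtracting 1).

776

base 2: 5 = 2^2 + 1; at 3: 3^3 + 1 = 28; next = 27
base 3: 27 = 3^3; at 4: 4^4 = 256; next = 255
base 4: 255 = 3·4^3 + 3·4^2 + 3·4 + 3; at 5: 3·5^3 + 3·5^2 + 3·5 + 3 = 468; next = 467
base 5: 467 = 3·5^3 + 3·5^2 + 3·5 + 2; at 6: 3·6^3 + 3·6^2 + 3·6 + 2 = 776; next = 775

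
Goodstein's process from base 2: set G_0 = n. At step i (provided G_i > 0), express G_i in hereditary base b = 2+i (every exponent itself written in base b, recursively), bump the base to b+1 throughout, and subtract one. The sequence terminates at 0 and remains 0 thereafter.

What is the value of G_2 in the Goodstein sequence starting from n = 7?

(0) 7|_2 = 2^2 + 2 + 1 ↦ 3^3 + 3 + 1|_3 = 31 ⇒ 30
(1) 30|_3 = 3^3 + 3 ↦ 4^4 + 4|_4 = 260 ⇒ 259
(2) 259|_4 = 4^4 + 3 ↦ 5^5 + 3|_5 = 3128 ⇒ 3127

259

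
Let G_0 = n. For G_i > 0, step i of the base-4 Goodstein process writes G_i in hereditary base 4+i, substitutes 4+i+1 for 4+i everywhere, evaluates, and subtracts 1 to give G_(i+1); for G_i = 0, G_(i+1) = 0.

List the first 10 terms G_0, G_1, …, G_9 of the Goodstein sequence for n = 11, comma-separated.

11, 12, 13, 14, 15, 15, 15, 15, 15, 15

G_0 = 11. HB_4(11) = 2·4 + 3. Bump = 13. G_1 = 12.
G_1 = 12. HB_5(12) = 2·5 + 2. Bump = 14. G_2 = 13.
G_2 = 13. HB_6(13) = 2·6 + 1. Bump = 15. G_3 = 14.
G_3 = 14. HB_7(14) = 2·7. Bump = 16. G_4 = 15.
G_4 = 15. HB_8(15) = 8 + 7. Bump = 16. G_5 = 15.
G_5 = 15. HB_9(15) = 9 + 6. Bump = 16. G_6 = 15.
G_6 = 15. HB_10(15) = 10 + 5. Bump = 16. G_7 = 15.
G_7 = 15. HB_11(15) = 11 + 4. Bump = 16. G_8 = 15.
G_8 = 15. HB_12(15) = 12 + 3. Bump = 16. G_9 = 15.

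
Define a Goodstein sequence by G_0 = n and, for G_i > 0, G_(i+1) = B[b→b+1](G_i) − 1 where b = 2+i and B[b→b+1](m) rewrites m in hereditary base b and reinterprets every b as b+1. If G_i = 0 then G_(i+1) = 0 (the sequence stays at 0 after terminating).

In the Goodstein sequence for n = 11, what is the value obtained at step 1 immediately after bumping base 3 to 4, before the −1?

1028

step 0: 11 = 2^(2 + 1) + 2 + 1; sub 3 for 2: 3^(3 + 1) + 3 + 1; = 85; G_1 = 85−1 = 84
step 1: 84 = 3^(3 + 1) + 3; sub 4 for 3: 4^(4 + 1) + 4; = 1028; G_2 = 1028−1 = 1027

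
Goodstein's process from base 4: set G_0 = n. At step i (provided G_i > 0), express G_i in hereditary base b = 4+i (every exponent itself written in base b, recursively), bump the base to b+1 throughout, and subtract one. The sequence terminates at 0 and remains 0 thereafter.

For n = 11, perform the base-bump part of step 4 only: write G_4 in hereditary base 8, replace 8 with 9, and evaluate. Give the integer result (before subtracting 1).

16

step 0: 11 = 2·4 + 3; sub 5 for 4: 2·5 + 3; = 13; G_1 = 13−1 = 12
step 1: 12 = 2·5 + 2; sub 6 for 5: 2·6 + 2; = 14; G_2 = 14−1 = 13
step 2: 13 = 2·6 + 1; sub 7 for 6: 2·7 + 1; = 15; G_3 = 15−1 = 14
step 3: 14 = 2·7; sub 8 for 7: 2·8; = 16; G_4 = 16−1 = 15
step 4: 15 = 8 + 7; sub 9 for 8: 9 + 7; = 16; G_5 = 16−1 = 15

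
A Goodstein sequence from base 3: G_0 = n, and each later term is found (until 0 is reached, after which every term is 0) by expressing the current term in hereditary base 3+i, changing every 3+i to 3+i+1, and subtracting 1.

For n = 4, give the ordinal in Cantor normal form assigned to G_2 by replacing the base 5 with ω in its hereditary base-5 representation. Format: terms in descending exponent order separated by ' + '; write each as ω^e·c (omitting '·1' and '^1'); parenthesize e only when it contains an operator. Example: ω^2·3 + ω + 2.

G_0 = 4. HB_3(4) = 3 + 1. Bump = 5. G_1 = 4.
G_1 = 4. HB_4(4) = 4. Bump = 5. G_2 = 4.
G_2 = 4. HB_5(4) = 4. Bump = 4. G_3 = 3.

4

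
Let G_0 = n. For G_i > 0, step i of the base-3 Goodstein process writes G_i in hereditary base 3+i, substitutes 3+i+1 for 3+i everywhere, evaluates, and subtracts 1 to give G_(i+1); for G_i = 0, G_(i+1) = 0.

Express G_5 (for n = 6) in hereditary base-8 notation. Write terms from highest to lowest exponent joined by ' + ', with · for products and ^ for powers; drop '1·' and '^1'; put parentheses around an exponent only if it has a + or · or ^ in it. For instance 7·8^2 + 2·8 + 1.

7

step 0: 6 = 2·3; sub 4 for 3: 2·4; = 8; G_1 = 8−1 = 7
step 1: 7 = 4 + 3; sub 5 for 4: 5 + 3; = 8; G_2 = 8−1 = 7
step 2: 7 = 5 + 2; sub 6 for 5: 6 + 2; = 8; G_3 = 8−1 = 7
step 3: 7 = 6 + 1; sub 7 for 6: 7 + 1; = 8; G_4 = 8−1 = 7
step 4: 7 = 7; sub 8 for 7: 8; = 8; G_5 = 8−1 = 7
step 5: 7 = 7; sub 9 for 8: 7; = 7; G_6 = 7−1 = 6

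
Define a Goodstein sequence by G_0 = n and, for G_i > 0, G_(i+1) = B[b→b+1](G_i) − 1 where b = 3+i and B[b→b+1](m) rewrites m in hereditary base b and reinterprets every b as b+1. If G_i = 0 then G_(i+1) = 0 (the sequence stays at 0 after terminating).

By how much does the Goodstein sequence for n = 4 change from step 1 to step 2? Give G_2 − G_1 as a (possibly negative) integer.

0

step 0: 4 = 3 + 1; sub 4 for 3: 4 + 1; = 5; G_1 = 5−1 = 4
step 1: 4 = 4; sub 5 for 4: 5; = 5; G_2 = 5−1 = 4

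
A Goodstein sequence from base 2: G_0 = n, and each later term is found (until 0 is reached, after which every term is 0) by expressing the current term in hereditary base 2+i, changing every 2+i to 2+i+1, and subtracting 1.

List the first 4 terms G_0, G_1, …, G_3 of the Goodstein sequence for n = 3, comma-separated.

3, 3, 3, 2

G_0 = 3. HB_2(3) = 2 + 1. Bump = 4. G_1 = 3.
G_1 = 3. HB_3(3) = 3. Bump = 4. G_2 = 3.
G_2 = 3. HB_4(3) = 3. Bump = 3. G_3 = 2.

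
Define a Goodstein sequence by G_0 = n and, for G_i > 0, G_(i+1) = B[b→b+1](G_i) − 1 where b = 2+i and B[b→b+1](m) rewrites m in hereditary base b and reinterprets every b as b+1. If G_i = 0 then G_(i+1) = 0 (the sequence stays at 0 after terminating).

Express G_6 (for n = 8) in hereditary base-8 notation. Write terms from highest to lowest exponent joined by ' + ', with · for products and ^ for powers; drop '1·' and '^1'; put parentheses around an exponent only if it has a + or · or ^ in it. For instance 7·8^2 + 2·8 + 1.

2·8^8 + 2·8^2 + 8 + 3

[0] 8 ≡ 2^(2 + 1) (base 2). Lift 3: 81. −1: 80.
[1] 80 ≡ 2·3^3 + 2·3^2 + 2·3 + 2 (base 3). Lift 4: 554. −1: 553.
[2] 553 ≡ 2·4^4 + 2·4^2 + 2·4 + 1 (base 4). Lift 5: 6311. −1: 6310.
[3] 6310 ≡ 2·5^5 + 2·5^2 + 2·5 (base 5). Lift 6: 93396. −1: 93395.
[4] 93395 ≡ 2·6^6 + 2·6^2 + 6 + 5 (base 6). Lift 7: 1647196. −1: 1647195.
[5] 1647195 ≡ 2·7^7 + 2·7^2 + 7 + 4 (base 7). Lift 8: 33554572. −1: 33554571.
[6] 33554571 ≡ 2·8^8 + 2·8^2 + 8 + 3 (base 8). Lift 9: 774841152. −1: 774841151.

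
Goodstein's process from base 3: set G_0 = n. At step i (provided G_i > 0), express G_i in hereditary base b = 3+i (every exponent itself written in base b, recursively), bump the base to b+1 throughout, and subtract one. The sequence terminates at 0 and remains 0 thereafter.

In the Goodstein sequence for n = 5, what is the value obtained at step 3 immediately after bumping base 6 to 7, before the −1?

step 0: 5 = 3 + 2; sub 4 for 3: 4 + 2; = 6; G_1 = 6−1 = 5
step 1: 5 = 4 + 1; sub 5 for 4: 5 + 1; = 6; G_2 = 6−1 = 5
step 2: 5 = 5; sub 6 for 5: 6; = 6; G_3 = 6−1 = 5

5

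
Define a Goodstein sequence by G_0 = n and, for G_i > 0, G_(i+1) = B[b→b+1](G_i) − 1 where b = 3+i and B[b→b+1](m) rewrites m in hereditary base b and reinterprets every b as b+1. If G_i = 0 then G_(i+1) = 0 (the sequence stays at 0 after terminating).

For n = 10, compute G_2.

24

10 —HB3→ 3^2 + 1 —bump→ 4^2 + 1 = 17 —(−1)→ 16
16 —HB4→ 4^2 —bump→ 5^2 = 25 —(−1)→ 24
24 —HB5→ 4·5 + 4 —bump→ 4·6 + 4 = 28 —(−1)→ 27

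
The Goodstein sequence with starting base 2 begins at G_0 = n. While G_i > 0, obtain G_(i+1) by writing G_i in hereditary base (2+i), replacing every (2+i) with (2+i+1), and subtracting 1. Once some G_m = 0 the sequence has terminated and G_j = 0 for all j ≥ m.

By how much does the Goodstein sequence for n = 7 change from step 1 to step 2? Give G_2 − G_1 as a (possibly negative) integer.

step 0: 7 = 2^2 + 2 + 1; sub 3 for 2: 3^3 + 3 + 1; = 31; G_1 = 31−1 = 30
step 1: 30 = 3^3 + 3; sub 4 for 3: 4^4 + 4; = 260; G_2 = 260−1 = 259

229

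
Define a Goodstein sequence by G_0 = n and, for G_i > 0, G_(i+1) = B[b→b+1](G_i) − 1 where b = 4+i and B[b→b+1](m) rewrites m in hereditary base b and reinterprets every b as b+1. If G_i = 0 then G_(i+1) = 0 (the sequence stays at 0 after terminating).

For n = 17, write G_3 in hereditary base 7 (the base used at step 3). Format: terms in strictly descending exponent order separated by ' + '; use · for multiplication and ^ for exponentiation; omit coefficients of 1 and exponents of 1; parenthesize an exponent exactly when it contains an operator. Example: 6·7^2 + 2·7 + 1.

5·7 + 4

base 4: 17 = 4^2 + 1; at 5: 5^2 + 1 = 26; next = 25
base 5: 25 = 5^2; at 6: 6^2 = 36; next = 35
base 6: 35 = 5·6 + 5; at 7: 5·7 + 5 = 40; next = 39
base 7: 39 = 5·7 + 4; at 8: 5·8 + 4 = 44; next = 43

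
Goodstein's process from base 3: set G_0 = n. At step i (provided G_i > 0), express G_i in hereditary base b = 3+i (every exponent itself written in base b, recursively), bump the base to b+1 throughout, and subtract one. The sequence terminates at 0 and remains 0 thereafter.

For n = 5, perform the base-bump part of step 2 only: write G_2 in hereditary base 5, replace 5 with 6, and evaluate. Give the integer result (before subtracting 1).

6

i=0: 5 = 3 + 2 (b=3); 3→4: 4 + 2 = 6; 6−1 = 5
i=1: 5 = 4 + 1 (b=4); 4→5: 5 + 1 = 6; 6−1 = 5
i=2: 5 = 5 (b=5); 5→6: 6 = 6; 6−1 = 5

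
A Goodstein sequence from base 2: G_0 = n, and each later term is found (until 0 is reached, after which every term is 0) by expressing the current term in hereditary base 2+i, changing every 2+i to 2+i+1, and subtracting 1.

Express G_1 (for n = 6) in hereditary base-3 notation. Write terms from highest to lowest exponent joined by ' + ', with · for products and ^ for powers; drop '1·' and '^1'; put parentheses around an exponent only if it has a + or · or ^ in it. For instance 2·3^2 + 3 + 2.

3^3 + 2

base 2: 6 = 2^2 + 2; at 3: 3^3 + 3 = 30; next = 29
base 3: 29 = 3^3 + 2; at 4: 4^4 + 2 = 258; next = 257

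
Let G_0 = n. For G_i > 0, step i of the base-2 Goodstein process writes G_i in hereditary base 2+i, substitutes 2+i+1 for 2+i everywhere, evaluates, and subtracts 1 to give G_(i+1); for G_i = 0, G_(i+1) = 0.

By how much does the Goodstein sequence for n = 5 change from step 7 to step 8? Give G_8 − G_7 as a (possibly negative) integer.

(0) 5|_2 = 2^2 + 1 ↦ 3^3 + 1|_3 = 28 ⇒ 27
(1) 27|_3 = 3^3 ↦ 4^4|_4 = 256 ⇒ 255
(2) 255|_4 = 3·4^3 + 3·4^2 + 3·4 + 3 ↦ 3·5^3 + 3·5^2 + 3·5 + 3|_5 = 468 ⇒ 467
(3) 467|_5 = 3·5^3 + 3·5^2 + 3·5 + 2 ↦ 3·6^3 + 3·6^2 + 3·6 + 2|_6 = 776 ⇒ 775
(4) 775|_6 = 3·6^3 + 3·6^2 + 3·6 + 1 ↦ 3·7^3 + 3·7^2 + 3·7 + 1|_7 = 1198 ⇒ 1197
(5) 1197|_7 = 3·7^3 + 3·7^2 + 3·7 ↦ 3·8^3 + 3·8^2 + 3·8|_8 = 1752 ⇒ 1751
(6) 1751|_8 = 3·8^3 + 3·8^2 + 2·8 + 7 ↦ 3·9^3 + 3·9^2 + 2·9 + 7|_9 = 2455 ⇒ 2454
(7) 2454|_9 = 3·9^3 + 3·9^2 + 2·9 + 6 ↦ 3·10^3 + 3·10^2 + 2·10 + 6|_10 = 3326 ⇒ 3325

871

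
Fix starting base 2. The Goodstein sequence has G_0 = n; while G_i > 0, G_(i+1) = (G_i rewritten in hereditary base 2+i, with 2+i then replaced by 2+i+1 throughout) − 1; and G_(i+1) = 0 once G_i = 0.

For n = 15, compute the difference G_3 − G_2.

G_0 = 15. HB_2(15) = 2^(2 + 1) + 2^2 + 2 + 1. Bump = 112. G_1 = 111.
G_1 = 111. HB_3(111) = 3^(3 + 1) + 3^3 + 3. Bump = 1284. G_2 = 1283.
G_2 = 1283. HB_4(1283) = 4^(4 + 1) + 4^4 + 3. Bump = 18753. G_3 = 18752.

17469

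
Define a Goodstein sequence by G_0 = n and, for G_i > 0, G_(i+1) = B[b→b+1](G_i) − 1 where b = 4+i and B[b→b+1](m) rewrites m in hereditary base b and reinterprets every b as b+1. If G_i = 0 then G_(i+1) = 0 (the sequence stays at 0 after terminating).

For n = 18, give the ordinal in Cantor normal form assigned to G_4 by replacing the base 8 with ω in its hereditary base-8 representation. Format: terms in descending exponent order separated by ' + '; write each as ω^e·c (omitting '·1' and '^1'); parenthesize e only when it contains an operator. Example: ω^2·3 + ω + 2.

[0] 18 ≡ 4^2 + 2 (base 4). Lift 5: 27. −1: 26.
[1] 26 ≡ 5^2 + 1 (base 5). Lift 6: 37. −1: 36.
[2] 36 ≡ 6^2 (base 6). Lift 7: 49. −1: 48.
[3] 48 ≡ 6·7 + 6 (base 7). Lift 8: 54. −1: 53.
[4] 53 ≡ 6·8 + 5 (base 8). Lift 9: 59. −1: 58.

ω·6 + 5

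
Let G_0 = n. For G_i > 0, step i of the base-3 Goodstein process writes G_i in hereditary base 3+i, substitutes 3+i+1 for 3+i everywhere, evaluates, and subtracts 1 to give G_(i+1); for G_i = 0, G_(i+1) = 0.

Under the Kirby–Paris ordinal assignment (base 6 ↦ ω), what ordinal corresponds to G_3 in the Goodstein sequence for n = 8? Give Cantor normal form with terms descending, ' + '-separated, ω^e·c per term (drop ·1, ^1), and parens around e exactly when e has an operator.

8 —HB3→ 2·3 + 2 —bump→ 2·4 + 2 = 10 —(−1)→ 9
9 —HB4→ 2·4 + 1 —bump→ 2·5 + 1 = 11 —(−1)→ 10
10 —HB5→ 2·5 —bump→ 2·6 = 12 —(−1)→ 11
11 —HB6→ 6 + 5 —bump→ 7 + 5 = 12 —(−1)→ 11

ω + 5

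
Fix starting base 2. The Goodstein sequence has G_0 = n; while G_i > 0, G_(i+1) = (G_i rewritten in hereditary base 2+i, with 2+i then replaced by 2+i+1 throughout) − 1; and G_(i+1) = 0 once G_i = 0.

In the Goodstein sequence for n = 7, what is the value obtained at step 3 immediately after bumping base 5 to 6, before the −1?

46658

base 2: 7 = 2^2 + 2 + 1; at 3: 3^3 + 3 + 1 = 31; next = 30
base 3: 30 = 3^3 + 3; at 4: 4^4 + 4 = 260; next = 259
base 4: 259 = 4^4 + 3; at 5: 5^5 + 3 = 3128; next = 3127
base 5: 3127 = 5^5 + 2; at 6: 6^6 + 2 = 46658; next = 46657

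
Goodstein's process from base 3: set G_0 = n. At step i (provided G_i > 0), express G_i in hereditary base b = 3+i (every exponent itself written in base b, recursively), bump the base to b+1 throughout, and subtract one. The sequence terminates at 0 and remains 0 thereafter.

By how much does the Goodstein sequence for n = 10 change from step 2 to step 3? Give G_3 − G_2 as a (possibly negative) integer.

(0) 10|_3 = 3^2 + 1 ↦ 4^2 + 1|_4 = 17 ⇒ 16
(1) 16|_4 = 4^2 ↦ 5^2|_5 = 25 ⇒ 24
(2) 24|_5 = 4·5 + 4 ↦ 4·6 + 4|_6 = 28 ⇒ 27

3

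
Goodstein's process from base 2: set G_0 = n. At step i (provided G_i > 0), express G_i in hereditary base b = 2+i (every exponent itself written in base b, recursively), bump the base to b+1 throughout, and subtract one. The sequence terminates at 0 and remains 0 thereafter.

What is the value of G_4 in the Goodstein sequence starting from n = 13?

280711

(0) 13|_2 = 2^(2 + 1) + 2^2 + 1 ↦ 3^(3 + 1) + 3^3 + 1|_3 = 109 ⇒ 108
(1) 108|_3 = 3^(3 + 1) + 3^3 ↦ 4^(4 + 1) + 4^4|_4 = 1280 ⇒ 1279
(2) 1279|_4 = 4^(4 + 1) + 3·4^3 + 3·4^2 + 3·4 + 3 ↦ 5^(5 + 1) + 3·5^3 + 3·5^2 + 3·5 + 3|_5 = 16093 ⇒ 16092
(3) 16092|_5 = 5^(5 + 1) + 3·5^3 + 3·5^2 + 3·5 + 2 ↦ 6^(6 + 1) + 3·6^3 + 3·6^2 + 3·6 + 2|_6 = 280712 ⇒ 280711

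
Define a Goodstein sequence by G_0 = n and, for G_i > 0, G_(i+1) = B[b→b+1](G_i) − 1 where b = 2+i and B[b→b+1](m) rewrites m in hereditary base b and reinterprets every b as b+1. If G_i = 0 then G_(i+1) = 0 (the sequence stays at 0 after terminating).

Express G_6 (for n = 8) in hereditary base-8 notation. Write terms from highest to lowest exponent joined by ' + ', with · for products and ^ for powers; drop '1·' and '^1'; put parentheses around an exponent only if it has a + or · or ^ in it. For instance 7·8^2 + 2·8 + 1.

i=0: 8 = 2^(2 + 1) (b=2); 2→3: 3^(3 + 1) = 81; 81−1 = 80
i=1: 80 = 2·3^3 + 2·3^2 + 2·3 + 2 (b=3); 3→4: 2·4^4 + 2·4^2 + 2·4 + 2 = 554; 554−1 = 553
i=2: 553 = 2·4^4 + 2·4^2 + 2·4 + 1 (b=4); 4→5: 2·5^5 + 2·5^2 + 2·5 + 1 = 6311; 6311−1 = 6310
i=3: 6310 = 2·5^5 + 2·5^2 + 2·5 (b=5); 5→6: 2·6^6 + 2·6^2 + 2·6 = 93396; 93396−1 = 93395
i=4: 93395 = 2·6^6 + 2·6^2 + 6 + 5 (b=6); 6→7: 2·7^7 + 2·7^2 + 7 + 5 = 1647196; 1647196−1 = 1647195
i=5: 1647195 = 2·7^7 + 2·7^2 + 7 + 4 (b=7); 7→8: 2·8^8 + 2·8^2 + 8 + 4 = 33554572; 33554572−1 = 33554571

2·8^8 + 2·8^2 + 8 + 3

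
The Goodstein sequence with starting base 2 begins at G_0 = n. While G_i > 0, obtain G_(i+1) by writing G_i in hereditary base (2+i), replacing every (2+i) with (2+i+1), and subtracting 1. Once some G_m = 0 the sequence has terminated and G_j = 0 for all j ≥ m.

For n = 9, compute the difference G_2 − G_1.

942

(0) 9|_2 = 2^(2 + 1) + 1 ↦ 3^(3 + 1) + 1|_3 = 82 ⇒ 81
(1) 81|_3 = 3^(3 + 1) ↦ 4^(4 + 1)|_4 = 1024 ⇒ 1023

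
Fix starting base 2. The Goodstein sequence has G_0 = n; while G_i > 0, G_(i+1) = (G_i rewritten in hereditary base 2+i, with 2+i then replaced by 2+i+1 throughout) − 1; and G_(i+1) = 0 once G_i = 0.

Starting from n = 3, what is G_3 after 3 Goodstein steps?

2

[0] 3 ≡ 2 + 1 (base 2). Lift 3: 4. −1: 3.
[1] 3 ≡ 3 (base 3). Lift 4: 4. −1: 3.
[2] 3 ≡ 3 (base 4). Lift 5: 3. −1: 2.
[3] 2 ≡ 2 (base 5). Lift 6: 2. −1: 1.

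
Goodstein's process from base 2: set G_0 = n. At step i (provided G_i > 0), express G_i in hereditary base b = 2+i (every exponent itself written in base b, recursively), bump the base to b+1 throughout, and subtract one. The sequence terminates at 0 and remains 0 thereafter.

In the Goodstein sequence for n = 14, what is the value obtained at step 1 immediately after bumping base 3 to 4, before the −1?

1282

G_0 = 14. HB_2(14) = 2^(2 + 1) + 2^2 + 2. Bump = 111. G_1 = 110.
G_1 = 110. HB_3(110) = 3^(3 + 1) + 3^3 + 2. Bump = 1282. G_2 = 1281.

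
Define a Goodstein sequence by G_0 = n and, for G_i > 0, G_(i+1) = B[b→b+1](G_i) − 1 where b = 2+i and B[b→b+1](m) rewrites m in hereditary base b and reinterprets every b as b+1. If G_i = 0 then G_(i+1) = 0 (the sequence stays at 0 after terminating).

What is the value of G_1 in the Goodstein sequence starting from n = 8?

base 2: 8 = 2^(2 + 1); at 3: 3^(3 + 1) = 81; next = 80
base 3: 80 = 2·3^3 + 2·3^2 + 2·3 + 2; at 4: 2·4^4 + 2·4^2 + 2·4 + 2 = 554; next = 553

80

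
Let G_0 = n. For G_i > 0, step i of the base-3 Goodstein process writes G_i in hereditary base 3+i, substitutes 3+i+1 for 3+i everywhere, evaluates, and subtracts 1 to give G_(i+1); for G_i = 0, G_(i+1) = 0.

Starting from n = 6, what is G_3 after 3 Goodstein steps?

[0] 6 ≡ 2·3 (base 3). Lift 4: 8. −1: 7.
[1] 7 ≡ 4 + 3 (base 4). Lift 5: 8. −1: 7.
[2] 7 ≡ 5 + 2 (base 5). Lift 6: 8. −1: 7.

7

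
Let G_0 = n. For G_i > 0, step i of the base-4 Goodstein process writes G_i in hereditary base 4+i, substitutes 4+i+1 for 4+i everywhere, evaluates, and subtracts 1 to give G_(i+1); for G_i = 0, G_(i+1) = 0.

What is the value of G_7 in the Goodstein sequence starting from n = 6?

2

6 —HB4→ 4 + 2 —bump→ 5 + 2 = 7 —(−1)→ 6
6 —HB5→ 5 + 1 —bump→ 6 + 1 = 7 —(−1)→ 6
6 —HB6→ 6 —bump→ 7 = 7 —(−1)→ 6
6 —HB7→ 6 —bump→ 6 = 6 —(−1)→ 5
5 —HB8→ 5 —bump→ 5 = 5 —(−1)→ 4
4 —HB9→ 4 —bump→ 4 = 4 —(−1)→ 3
3 —HB10→ 3 —bump→ 3 = 3 —(−1)→ 2
2 —HB11→ 2 —bump→ 2 = 2 —(−1)→ 1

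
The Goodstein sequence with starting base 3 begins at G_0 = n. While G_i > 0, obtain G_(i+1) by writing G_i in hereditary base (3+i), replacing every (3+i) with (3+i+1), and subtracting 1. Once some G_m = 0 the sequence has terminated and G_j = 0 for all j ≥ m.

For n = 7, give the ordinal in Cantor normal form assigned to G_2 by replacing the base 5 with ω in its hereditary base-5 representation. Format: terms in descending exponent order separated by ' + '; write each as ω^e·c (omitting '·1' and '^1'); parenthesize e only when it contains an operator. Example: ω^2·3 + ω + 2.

7 —HB3→ 2·3 + 1 —bump→ 2·4 + 1 = 9 —(−1)→ 8
8 —HB4→ 2·4 —bump→ 2·5 = 10 —(−1)→ 9
9 —HB5→ 5 + 4 —bump→ 6 + 4 = 10 —(−1)→ 9

ω + 4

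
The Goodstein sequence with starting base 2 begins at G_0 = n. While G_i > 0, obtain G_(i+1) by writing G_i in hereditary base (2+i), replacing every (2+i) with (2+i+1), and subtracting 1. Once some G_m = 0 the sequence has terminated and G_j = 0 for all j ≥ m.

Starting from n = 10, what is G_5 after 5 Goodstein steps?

4215754

base 2: 10 = 2^(2 + 1) + 2; at 3: 3^(3 + 1) + 3 = 84; next = 83
base 3: 83 = 3^(3 + 1) + 2; at 4: 4^(4 + 1) + 2 = 1026; next = 1025
base 4: 1025 = 4^(4 + 1) + 1; at 5: 5^(5 + 1) + 1 = 15626; next = 15625
base 5: 15625 = 5^(5 + 1); at 6: 6^(6 + 1) = 279936; next = 279935
base 6: 279935 = 5·6^6 + 5·6^5 + 5·6^4 + 5·6^3 + 5·6^2 + 5·6 + 5; at 7: 5·7^7 + 5·7^5 + 5·7^4 + 5·7^3 + 5·7^2 + 5·7 + 5 = 4215755; next = 4215754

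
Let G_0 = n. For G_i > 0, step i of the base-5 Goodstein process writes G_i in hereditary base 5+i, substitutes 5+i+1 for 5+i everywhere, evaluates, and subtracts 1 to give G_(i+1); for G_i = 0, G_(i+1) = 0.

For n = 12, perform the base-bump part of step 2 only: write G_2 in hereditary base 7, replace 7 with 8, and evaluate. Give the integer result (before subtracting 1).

16

G_0=12  [base 5] 2·5 + 2  →[5↦6]→  2·6 + 2 = 14  −1 ⇒ G_1=13
G_1=13  [base 6] 2·6 + 1  →[6↦7]→  2·7 + 1 = 15  −1 ⇒ G_2=14
G_2=14  [base 7] 2·7  →[7↦8]→  2·8 = 16  −1 ⇒ G_3=15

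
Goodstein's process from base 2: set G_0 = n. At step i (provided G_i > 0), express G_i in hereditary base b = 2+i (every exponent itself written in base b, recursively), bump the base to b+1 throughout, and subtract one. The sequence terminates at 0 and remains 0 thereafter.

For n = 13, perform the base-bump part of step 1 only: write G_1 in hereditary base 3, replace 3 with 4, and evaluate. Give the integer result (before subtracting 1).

i=0: 13 = 2^(2 + 1) + 2^2 + 1 (b=2); 2→3: 3^(3 + 1) + 3^3 + 1 = 109; 109−1 = 108
i=1: 108 = 3^(3 + 1) + 3^3 (b=3); 3→4: 4^(4 + 1) + 4^4 = 1280; 1280−1 = 1279

1280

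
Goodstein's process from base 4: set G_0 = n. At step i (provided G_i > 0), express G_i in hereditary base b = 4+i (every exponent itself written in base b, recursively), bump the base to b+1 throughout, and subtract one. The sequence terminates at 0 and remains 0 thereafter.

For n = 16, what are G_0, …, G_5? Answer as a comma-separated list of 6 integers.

step 0: 16 = 4^2; sub 5 for 4: 5^2; = 25; G_1 = 25−1 = 24
step 1: 24 = 4·5 + 4; sub 6 for 5: 4·6 + 4; = 28; G_2 = 28−1 = 27
step 2: 27 = 4·6 + 3; sub 7 for 6: 4·7 + 3; = 31; G_3 = 31−1 = 30
step 3: 30 = 4·7 + 2; sub 8 for 7: 4·8 + 2; = 34; G_4 = 34−1 = 33
step 4: 33 = 4·8 + 1; sub 9 for 8: 4·9 + 1; = 37; G_5 = 37−1 = 36

16, 24, 27, 30, 33, 36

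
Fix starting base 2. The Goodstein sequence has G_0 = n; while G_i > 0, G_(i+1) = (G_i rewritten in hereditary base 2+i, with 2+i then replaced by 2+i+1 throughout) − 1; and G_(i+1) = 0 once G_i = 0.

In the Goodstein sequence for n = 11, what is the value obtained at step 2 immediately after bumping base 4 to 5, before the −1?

base 2: 11 = 2^(2 + 1) + 2 + 1; at 3: 3^(3 + 1) + 3 + 1 = 85; next = 84
base 3: 84 = 3^(3 + 1) + 3; at 4: 4^(4 + 1) + 4 = 1028; next = 1027
base 4: 1027 = 4^(4 + 1) + 3; at 5: 5^(5 + 1) + 3 = 15628; next = 15627

15628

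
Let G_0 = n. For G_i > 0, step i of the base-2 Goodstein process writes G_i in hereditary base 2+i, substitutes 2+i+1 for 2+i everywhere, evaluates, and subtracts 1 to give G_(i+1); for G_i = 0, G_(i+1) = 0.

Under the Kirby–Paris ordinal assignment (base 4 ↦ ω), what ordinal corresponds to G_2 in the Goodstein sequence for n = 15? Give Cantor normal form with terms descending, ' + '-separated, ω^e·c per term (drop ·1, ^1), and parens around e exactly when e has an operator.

G_0 = 15. HB_2(15) = 2^(2 + 1) + 2^2 + 2 + 1. Bump = 112. G_1 = 111.
G_1 = 111. HB_3(111) = 3^(3 + 1) + 3^3 + 3. Bump = 1284. G_2 = 1283.

ω^(ω + 1) + ω^ω + 3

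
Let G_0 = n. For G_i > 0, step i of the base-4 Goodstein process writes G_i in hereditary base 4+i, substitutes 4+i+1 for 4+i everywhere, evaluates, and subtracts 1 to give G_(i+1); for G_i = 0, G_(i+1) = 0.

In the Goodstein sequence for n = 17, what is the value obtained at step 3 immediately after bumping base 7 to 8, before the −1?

G_0=17  [base 4] 4^2 + 1  →[4↦5]→  5^2 + 1 = 26  −1 ⇒ G_1=25
G_1=25  [base 5] 5^2  →[5↦6]→  6^2 = 36  −1 ⇒ G_2=35
G_2=35  [base 6] 5·6 + 5  →[6↦7]→  5·7 + 5 = 40  −1 ⇒ G_3=39
G_3=39  [base 7] 5·7 + 4  →[7↦8]→  5·8 + 4 = 44  −1 ⇒ G_4=43

44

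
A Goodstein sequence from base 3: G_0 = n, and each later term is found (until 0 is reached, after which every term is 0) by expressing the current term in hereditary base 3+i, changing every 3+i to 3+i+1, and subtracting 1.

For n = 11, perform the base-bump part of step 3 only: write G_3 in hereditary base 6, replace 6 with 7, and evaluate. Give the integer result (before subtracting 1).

40

G_0=11  [base 3] 3^2 + 2  →[3↦4]→  4^2 + 2 = 18  −1 ⇒ G_1=17
G_1=17  [base 4] 4^2 + 1  →[4↦5]→  5^2 + 1 = 26  −1 ⇒ G_2=25
G_2=25  [base 5] 5^2  →[5↦6]→  6^2 = 36  −1 ⇒ G_3=35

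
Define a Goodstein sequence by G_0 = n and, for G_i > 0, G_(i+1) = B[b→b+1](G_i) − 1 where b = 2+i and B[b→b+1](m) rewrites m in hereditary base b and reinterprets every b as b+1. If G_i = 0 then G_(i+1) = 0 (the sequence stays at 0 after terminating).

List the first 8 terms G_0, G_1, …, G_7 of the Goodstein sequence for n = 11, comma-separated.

G_0=11  [base 2] 2^(2 + 1) + 2 + 1  →[2↦3]→  3^(3 + 1) + 3 + 1 = 85  −1 ⇒ G_1=84
G_1=84  [base 3] 3^(3 + 1) + 3  →[3↦4]→  4^(4 + 1) + 4 = 1028  −1 ⇒ G_2=1027
G_2=1027  [base 4] 4^(4 + 1) + 3  →[4↦5]→  5^(5 + 1) + 3 = 15628  −1 ⇒ G_3=15627
G_3=15627  [base 5] 5^(5 + 1) + 2  →[5↦6]→  6^(6 + 1) + 2 = 279938  −1 ⇒ G_4=279937
G_4=279937  [base 6] 6^(6 + 1) + 1  →[6↦7]→  7^(7 + 1) + 1 = 5764802  −1 ⇒ G_5=5764801
G_5=5764801  [base 7] 7^(7 + 1)  →[7↦8]→  8^(8 + 1) = 134217728  −1 ⇒ G_6=134217727
G_6=134217727  [base 8] 7·8^8 + 7·8^7 + 7·8^6 + 7·8^5 + 7·8^4 + 7·8^3 + 7·8^2 + 7·8 + 7  →[8↦9]→  7·9^9 + 7·9^7 + 7·9^6 + 7·9^5 + 7·9^4 + 7·9^3 + 7·9^2 + 7·9 + 7 = 2749609303  −1 ⇒ G_7=2749609302

11, 84, 1027, 15627, 279937, 5764801, 134217727, 2749609302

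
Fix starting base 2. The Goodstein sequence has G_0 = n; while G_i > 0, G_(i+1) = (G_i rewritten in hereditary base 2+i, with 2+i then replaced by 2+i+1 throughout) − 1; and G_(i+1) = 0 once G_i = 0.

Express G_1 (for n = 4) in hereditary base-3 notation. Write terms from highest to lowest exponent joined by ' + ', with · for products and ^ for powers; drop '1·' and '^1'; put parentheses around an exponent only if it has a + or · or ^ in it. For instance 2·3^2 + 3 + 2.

2·3^2 + 2·3 + 2

G_0=4  [base 2] 2^2  →[2↦3]→  3^3 = 27  −1 ⇒ G_1=26
G_1=26  [base 3] 2·3^2 + 2·3 + 2  →[3↦4]→  2·4^2 + 2·4 + 2 = 42  −1 ⇒ G_2=41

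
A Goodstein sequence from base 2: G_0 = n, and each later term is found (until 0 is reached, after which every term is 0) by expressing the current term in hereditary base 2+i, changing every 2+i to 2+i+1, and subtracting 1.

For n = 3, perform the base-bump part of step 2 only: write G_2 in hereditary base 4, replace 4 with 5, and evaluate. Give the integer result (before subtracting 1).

i=0: 3 = 2 + 1 (b=2); 2→3: 3 + 1 = 4; 4−1 = 3
i=1: 3 = 3 (b=3); 3→4: 4 = 4; 4−1 = 3
i=2: 3 = 3 (b=4); 4→5: 3 = 3; 3−1 = 2

3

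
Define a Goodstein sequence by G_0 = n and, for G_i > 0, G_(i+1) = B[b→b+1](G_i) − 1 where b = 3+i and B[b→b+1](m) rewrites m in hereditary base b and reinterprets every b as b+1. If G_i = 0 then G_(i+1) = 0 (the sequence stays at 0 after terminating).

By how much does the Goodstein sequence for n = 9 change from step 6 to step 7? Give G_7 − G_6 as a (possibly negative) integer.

1

(0) 9|_3 = 3^2 ↦ 4^2|_4 = 16 ⇒ 15
(1) 15|_4 = 3·4 + 3 ↦ 3·5 + 3|_5 = 18 ⇒ 17
(2) 17|_5 = 3·5 + 2 ↦ 3·6 + 2|_6 = 20 ⇒ 19
(3) 19|_6 = 3·6 + 1 ↦ 3·7 + 1|_7 = 22 ⇒ 21
(4) 21|_7 = 3·7 ↦ 3·8|_8 = 24 ⇒ 23
(5) 23|_8 = 2·8 + 7 ↦ 2·9 + 7|_9 = 25 ⇒ 24
(6) 24|_9 = 2·9 + 6 ↦ 2·10 + 6|_10 = 26 ⇒ 25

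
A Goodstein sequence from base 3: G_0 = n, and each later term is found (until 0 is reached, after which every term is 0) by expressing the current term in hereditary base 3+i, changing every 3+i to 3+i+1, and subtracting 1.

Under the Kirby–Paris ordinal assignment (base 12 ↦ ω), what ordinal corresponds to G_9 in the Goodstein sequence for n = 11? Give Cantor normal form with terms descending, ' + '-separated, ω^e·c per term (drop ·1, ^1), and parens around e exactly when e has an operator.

ω·4 + 11

11 —HB3→ 3^2 + 2 —bump→ 4^2 + 2 = 18 —(−1)→ 17
17 —HB4→ 4^2 + 1 —bump→ 5^2 + 1 = 26 —(−1)→ 25
25 —HB5→ 5^2 —bump→ 6^2 = 36 —(−1)→ 35
35 —HB6→ 5·6 + 5 —bump→ 5·7 + 5 = 40 —(−1)→ 39
39 —HB7→ 5·7 + 4 —bump→ 5·8 + 4 = 44 —(−1)→ 43
43 —HB8→ 5·8 + 3 —bump→ 5·9 + 3 = 48 —(−1)→ 47
47 —HB9→ 5·9 + 2 —bump→ 5·10 + 2 = 52 —(−1)→ 51
51 —HB10→ 5·10 + 1 —bump→ 5·11 + 1 = 56 —(−1)→ 55
55 —HB11→ 5·11 —bump→ 5·12 = 60 —(−1)→ 59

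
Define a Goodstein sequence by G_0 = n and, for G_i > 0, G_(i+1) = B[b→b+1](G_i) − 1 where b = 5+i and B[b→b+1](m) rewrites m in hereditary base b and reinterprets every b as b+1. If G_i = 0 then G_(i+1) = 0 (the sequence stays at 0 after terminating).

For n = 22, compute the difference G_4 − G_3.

22 —HB5→ 4·5 + 2 —bump→ 4·6 + 2 = 26 —(−1)→ 25
25 —HB6→ 4·6 + 1 —bump→ 4·7 + 1 = 29 —(−1)→ 28
28 —HB7→ 4·7 —bump→ 4·8 = 32 —(−1)→ 31
31 —HB8→ 3·8 + 7 —bump→ 3·9 + 7 = 34 —(−1)→ 33

2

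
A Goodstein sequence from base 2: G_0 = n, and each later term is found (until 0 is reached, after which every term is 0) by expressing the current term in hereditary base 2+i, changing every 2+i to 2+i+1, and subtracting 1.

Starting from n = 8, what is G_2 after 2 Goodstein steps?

step 0: 8 = 2^(2 + 1); sub 3 for 2: 3^(3 + 1); = 81; G_1 = 81−1 = 80
step 1: 80 = 2·3^3 + 2·3^2 + 2·3 + 2; sub 4 for 3: 2·4^4 + 2·4^2 + 2·4 + 2; = 554; G_2 = 554−1 = 553
step 2: 553 = 2·4^4 + 2·4^2 + 2·4 + 1; sub 5 for 4: 2·5^5 + 2·5^2 + 2·5 + 1; = 6311; G_3 = 6311−1 = 6310

553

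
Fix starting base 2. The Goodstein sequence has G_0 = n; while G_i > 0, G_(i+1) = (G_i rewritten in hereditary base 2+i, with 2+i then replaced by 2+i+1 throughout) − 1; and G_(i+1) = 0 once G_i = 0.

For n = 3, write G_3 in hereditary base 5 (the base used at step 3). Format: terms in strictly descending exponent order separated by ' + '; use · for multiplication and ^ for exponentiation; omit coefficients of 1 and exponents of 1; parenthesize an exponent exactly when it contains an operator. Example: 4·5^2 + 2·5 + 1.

2

i=0: 3 = 2 + 1 (b=2); 2→3: 3 + 1 = 4; 4−1 = 3
i=1: 3 = 3 (b=3); 3→4: 4 = 4; 4−1 = 3
i=2: 3 = 3 (b=4); 4→5: 3 = 3; 3−1 = 2
i=3: 2 = 2 (b=5); 5→6: 2 = 2; 2−1 = 1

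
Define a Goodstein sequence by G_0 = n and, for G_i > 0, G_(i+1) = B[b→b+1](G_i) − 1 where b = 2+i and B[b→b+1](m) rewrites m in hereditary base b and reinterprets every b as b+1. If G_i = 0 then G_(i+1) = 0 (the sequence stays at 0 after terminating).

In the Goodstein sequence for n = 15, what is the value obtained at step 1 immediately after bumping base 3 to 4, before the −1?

base 2: 15 = 2^(2 + 1) + 2^2 + 2 + 1; at 3: 3^(3 + 1) + 3^3 + 3 + 1 = 112; next = 111
base 3: 111 = 3^(3 + 1) + 3^3 + 3; at 4: 4^(4 + 1) + 4^4 + 4 = 1284; next = 1283

1284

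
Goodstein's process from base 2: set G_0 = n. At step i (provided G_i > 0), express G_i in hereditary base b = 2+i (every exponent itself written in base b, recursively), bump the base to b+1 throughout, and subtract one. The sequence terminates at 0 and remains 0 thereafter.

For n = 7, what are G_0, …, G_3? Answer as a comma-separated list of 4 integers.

base 2: 7 = 2^2 + 2 + 1; at 3: 3^3 + 3 + 1 = 31; next = 30
base 3: 30 = 3^3 + 3; at 4: 4^4 + 4 = 260; next = 259
base 4: 259 = 4^4 + 3; at 5: 5^5 + 3 = 3128; next = 3127

7, 30, 259, 3127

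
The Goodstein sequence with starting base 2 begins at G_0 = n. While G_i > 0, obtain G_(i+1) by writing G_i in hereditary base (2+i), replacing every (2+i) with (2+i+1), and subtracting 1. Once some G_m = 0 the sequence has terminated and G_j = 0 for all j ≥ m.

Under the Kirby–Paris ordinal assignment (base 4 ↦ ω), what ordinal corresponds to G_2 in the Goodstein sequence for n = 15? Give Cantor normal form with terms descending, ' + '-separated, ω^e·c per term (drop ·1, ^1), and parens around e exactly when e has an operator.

(0) 15|_2 = 2^(2 + 1) + 2^2 + 2 + 1 ↦ 3^(3 + 1) + 3^3 + 3 + 1|_3 = 112 ⇒ 111
(1) 111|_3 = 3^(3 + 1) + 3^3 + 3 ↦ 4^(4 + 1) + 4^4 + 4|_4 = 1284 ⇒ 1283
(2) 1283|_4 = 4^(4 + 1) + 4^4 + 3 ↦ 5^(5 + 1) + 5^5 + 3|_5 = 18753 ⇒ 18752

ω^(ω + 1) + ω^ω + 3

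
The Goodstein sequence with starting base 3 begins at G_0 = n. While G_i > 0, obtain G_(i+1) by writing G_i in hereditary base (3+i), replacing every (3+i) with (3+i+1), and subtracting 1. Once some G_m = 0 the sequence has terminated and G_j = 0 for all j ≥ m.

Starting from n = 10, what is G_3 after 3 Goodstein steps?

27

10 —HB3→ 3^2 + 1 —bump→ 4^2 + 1 = 17 —(−1)→ 16
16 —HB4→ 4^2 —bump→ 5^2 = 25 —(−1)→ 24
24 —HB5→ 4·5 + 4 —bump→ 4·6 + 4 = 28 —(−1)→ 27
27 —HB6→ 4·6 + 3 —bump→ 4·7 + 3 = 31 —(−1)→ 30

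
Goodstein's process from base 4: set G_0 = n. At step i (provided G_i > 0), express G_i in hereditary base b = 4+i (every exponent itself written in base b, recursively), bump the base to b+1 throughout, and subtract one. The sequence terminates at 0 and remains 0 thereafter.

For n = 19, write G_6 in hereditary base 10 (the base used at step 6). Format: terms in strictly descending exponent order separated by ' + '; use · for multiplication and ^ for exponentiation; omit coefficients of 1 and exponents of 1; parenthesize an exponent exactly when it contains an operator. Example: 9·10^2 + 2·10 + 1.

7·10 + 5

[0] 19 ≡ 4^2 + 3 (base 4). Lift 5: 28. −1: 27.
[1] 27 ≡ 5^2 + 2 (base 5). Lift 6: 38. −1: 37.
[2] 37 ≡ 6^2 + 1 (base 6). Lift 7: 50. −1: 49.
[3] 49 ≡ 7^2 (base 7). Lift 8: 64. −1: 63.
[4] 63 ≡ 7·8 + 7 (base 8). Lift 9: 70. −1: 69.
[5] 69 ≡ 7·9 + 6 (base 9). Lift 10: 76. −1: 75.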